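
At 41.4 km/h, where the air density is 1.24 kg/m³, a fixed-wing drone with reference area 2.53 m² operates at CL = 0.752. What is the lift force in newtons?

L = 156 N

Convert speed: v = 41.4 km/h ÷ 3.6 = 11.5 m/s.
Dynamic pressure q = ½ρv² = ½ × 1.24 × 11.5² = 82 Pa.
L = q·S·CL = 82 × 2.53 × 0.752 = 156 N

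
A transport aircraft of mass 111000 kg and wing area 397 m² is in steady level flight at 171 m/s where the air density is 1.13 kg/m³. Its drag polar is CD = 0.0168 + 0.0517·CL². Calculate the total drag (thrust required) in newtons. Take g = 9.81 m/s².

Level flight ⇒ L = W = m·g = 111000 × 9.81 = 1.0889×10^6 N.
Dynamic pressure q = 0.5 × 1.13 × 171² = 16520 Pa.
Required CL = L/(qS) = 1.0889×10^6/(16520·397) = 0.166.
CD = 0.0168 + 0.0517 × 0.166² = 0.01822.
D = q·S·CD = 16520 × 397 × 0.01822 = 1.195×10^5 N

D = 1.2×10^5 N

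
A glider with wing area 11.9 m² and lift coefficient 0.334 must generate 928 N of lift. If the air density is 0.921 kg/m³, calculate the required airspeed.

L = ½ρv²S·CL ⇒ v = √(2L/(ρ·S·CL))
v = √(2 × 928 / (0.921 × 11.9 × 0.334)) = √507 = 22.5 m/s

v = 22.5 m/s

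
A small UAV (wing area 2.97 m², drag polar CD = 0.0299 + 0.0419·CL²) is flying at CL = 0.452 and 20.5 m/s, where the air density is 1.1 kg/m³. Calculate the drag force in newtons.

CD = 0.0299 + 0.0419 × 0.452² = 0.03846
D = ½ρv²S·CD = ½ × 1.1 × 20.5² × 2.97 × 0.03846 = 26.4 N

D = 26.4 N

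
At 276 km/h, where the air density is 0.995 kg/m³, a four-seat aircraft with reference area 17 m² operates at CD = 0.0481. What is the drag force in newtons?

Convert speed: v = 276 km/h ÷ 3.6 = 76.67 m/s.
Dynamic pressure q = ½ρv² = ½ × 0.995 × 76.67² = 2924 Pa.
D = q·S·CD = 2924 × 17 × 0.0481 = 2390 N

D = 2390 N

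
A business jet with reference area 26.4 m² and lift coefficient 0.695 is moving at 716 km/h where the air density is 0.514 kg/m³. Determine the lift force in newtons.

L = 1.87×10^5 N

Convert speed: v = 716 km/h ÷ 3.6 = 198.9 m/s.
Dynamic pressure q = ½ρv² = ½ × 0.514 × 198.9² = 10170 Pa.
L = q·S·CL = 10170 × 26.4 × 0.695 = 1.87×10^5 N ≈ 187 kN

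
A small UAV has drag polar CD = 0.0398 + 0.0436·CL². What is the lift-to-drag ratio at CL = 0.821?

CD = 0.0398 + 0.0436 × 0.821² = 0.06919
L/D = CL/CD = 0.821 / 0.06919 = 11.9

L/D = 11.9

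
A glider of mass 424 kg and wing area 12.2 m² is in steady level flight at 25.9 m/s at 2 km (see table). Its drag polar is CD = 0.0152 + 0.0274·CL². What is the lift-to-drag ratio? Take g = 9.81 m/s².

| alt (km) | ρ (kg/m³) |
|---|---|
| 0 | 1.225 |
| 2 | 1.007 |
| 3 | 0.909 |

L/D = 23.4

At 2 km, from the table: ρ = 1.007 kg/m³.
In steady level flight, lift balances weight: W = mg = 424 × 9.81 = 4159.4 N.
q = ½ρv² = ½ × 1.007 × 25.9² = 337.8 Pa.
CL = 2W/(ρv²S) = 2×4159.4/(1.007×25.9²×12.2) = 1.009.
CD = 0.0152 + 0.0274 × 1.009² = 0.04312.
L/D = CL/CD = 1.009 / 0.04312 = 23.4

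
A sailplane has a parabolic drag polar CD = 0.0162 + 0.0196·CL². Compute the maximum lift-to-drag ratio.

(L/D)max = 28.1

For CD = CD0 + K·CL², (L/D)max occurs at CL* = √(CD0/K) and equals 1/(2√(K·CD0)).
(L/D)max = 1/(2√(0.0196 × 0.0162)) = 1/(2 × 0.01782) = 28.1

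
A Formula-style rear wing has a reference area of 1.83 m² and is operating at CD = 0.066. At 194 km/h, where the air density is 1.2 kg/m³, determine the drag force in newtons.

D = 210 N

Convert speed: v = 194 km/h ÷ 3.6 = 53.89 m/s.
D = ½ρv²S·CD = ½ × 1.2 × 53.89² × 1.83 × 0.066 = 210 N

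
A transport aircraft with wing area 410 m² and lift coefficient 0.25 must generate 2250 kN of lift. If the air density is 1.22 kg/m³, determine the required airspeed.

L = ½ρv²S·CL ⇒ v = √(2L/(ρ·S·CL))
v = √(2 × 2.25×10^6 / (1.22 × 410 × 0.25)) = √35990 = 190 m/s

v = 190 m/s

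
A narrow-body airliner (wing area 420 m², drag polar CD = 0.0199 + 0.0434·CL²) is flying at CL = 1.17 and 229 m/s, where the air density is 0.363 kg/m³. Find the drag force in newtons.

CD = 0.0199 + 0.0434 × 1.17² = 0.07931
D = ½ρv²S·CD = ½ × 0.363 × 229² × 420 × 0.07931 = 3.17×10^5 N

D = 3.17×10^5 N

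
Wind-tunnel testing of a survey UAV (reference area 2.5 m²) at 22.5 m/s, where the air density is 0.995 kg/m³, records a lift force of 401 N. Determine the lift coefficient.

CL = 0.637

From L = ½ρv²S·CL, rearranging gives CL = 2L/(ρv²S).
CL = 2 × 401 / (0.995 × 22.5² × 2.5) = 0.637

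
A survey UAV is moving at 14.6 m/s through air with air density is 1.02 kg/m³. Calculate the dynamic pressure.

q = 109 Pa

q = ½ρv² = ½ × 1.02 × 14.6² = 109 Pa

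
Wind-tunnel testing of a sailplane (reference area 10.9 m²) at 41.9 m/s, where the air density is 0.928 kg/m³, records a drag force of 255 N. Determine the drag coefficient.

From D = ½ρv²S·CD, rearranging gives CD = 2D/(ρv²S).
CD = 2 × 255 / (0.928 × 41.9² × 10.9) = 0.0287

CD = 0.0287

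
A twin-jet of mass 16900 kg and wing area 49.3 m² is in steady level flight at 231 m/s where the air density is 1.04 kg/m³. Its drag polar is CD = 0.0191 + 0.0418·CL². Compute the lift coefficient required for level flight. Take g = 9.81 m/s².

In steady level flight, lift balances weight: W = mg = 16900 × 9.81 = 1.6579×10^5 N.
Dynamic pressure q = 0.5 × 1.04 × 231² = 27750 Pa.
Required CL = L/(qS) = 1.6579×10^5/(27750·49.3) = 0.1212.

CL = 0.121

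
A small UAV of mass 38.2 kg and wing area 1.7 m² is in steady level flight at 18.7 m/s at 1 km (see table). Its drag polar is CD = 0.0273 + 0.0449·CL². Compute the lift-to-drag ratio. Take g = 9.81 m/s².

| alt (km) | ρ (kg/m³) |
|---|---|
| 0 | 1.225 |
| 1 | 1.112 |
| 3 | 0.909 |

L/D = 13.3

At 1 km, from the table: ρ = 1.112 kg/m³.
In steady level flight, lift balances weight: W = mg = 38.2 × 9.81 = 374.74 N.
Dynamic pressure q = 0.5 × 1.112 × 18.7² = 194.4 Pa.
CL = 2W/(ρv²S) = 2×374.74/(1.112×18.7²×1.7) = 1.134.
CD = 0.0273 + 0.0449 × 1.134² = 0.08502.
L/D = CL/CD = 1.134 / 0.08502 = 13.3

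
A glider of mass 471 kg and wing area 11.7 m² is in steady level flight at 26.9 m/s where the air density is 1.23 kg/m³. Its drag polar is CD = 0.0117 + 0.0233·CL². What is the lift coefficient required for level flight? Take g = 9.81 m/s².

In steady level flight, lift balances weight: W = mg = 471 × 9.81 = 4620.5 N.
Dynamic pressure q = 0.5 × 1.23 × 26.9² = 445 Pa.
CL = 2W/(ρv²S) = 2×4620.5/(1.23×26.9²×11.7) = 0.8874.

CL = 0.887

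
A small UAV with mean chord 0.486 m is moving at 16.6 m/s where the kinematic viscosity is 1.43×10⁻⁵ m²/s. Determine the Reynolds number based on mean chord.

Re = v·c/ν = 16.6 × 0.486 / (1.43×10⁻⁵) = 5.64×10^5

Re = 5.64×10^5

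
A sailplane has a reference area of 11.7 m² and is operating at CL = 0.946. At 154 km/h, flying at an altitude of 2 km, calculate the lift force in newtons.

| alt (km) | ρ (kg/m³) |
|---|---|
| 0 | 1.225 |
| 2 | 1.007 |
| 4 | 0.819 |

At 2 km, from the table: ρ = 1.007 kg/m³.
Convert speed: v = 154 km/h ÷ 3.6 = 42.78 m/s.
Dynamic pressure q = ½ρv² = ½ × 1.007 × 42.78² = 921.4 Pa.
L = q·S·CL = 921.4 × 11.7 × 0.946 = 10200 N ≈ 10.2 kN

L = 10200 N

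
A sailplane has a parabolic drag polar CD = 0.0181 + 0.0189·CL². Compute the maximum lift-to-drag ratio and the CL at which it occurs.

For CD = CD0 + K·CL², (L/D)max occurs at CL* = √(CD0/K) and equals 1/(2√(K·CD0)).
(L/D)max = 1/(2√(0.0189 × 0.0181)) = 1/(2 × 0.0185) = 27
CL* = √(0.0181/0.0189) = 0.979

(L/D)max = 27, at CL = 0.979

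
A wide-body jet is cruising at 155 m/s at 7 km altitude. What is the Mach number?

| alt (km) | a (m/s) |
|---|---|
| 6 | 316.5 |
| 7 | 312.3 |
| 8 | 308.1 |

At 7 km, from the table: a = 312.3 m/s.
M = v/a = 155 / 312.3 = 0.496

M = 0.496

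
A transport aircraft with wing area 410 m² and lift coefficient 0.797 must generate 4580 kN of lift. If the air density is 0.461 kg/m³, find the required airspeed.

v = 247 m/s

L = ½ρv²S·CL ⇒ v = √(2L/(ρ·S·CL))
v = √(2 × 4.58×10^6 / (0.461 × 410 × 0.797)) = √60810 = 247 m/s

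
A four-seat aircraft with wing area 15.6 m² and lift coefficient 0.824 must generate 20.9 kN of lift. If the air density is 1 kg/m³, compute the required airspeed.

L = ½ρv²S·CL ⇒ v = √(2L/(ρ·S·CL))
v = √(2 × 20900 / (1 × 15.6 × 0.824)) = √3252 = 57 m/s

v = 57 m/s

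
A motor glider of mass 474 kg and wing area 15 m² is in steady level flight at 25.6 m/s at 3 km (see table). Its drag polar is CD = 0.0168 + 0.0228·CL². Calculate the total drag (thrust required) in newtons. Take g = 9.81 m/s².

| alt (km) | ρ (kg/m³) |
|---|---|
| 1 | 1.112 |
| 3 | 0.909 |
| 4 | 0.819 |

At 3 km, from the table: ρ = 0.909 kg/m³.
Weight W = mg = 474 × 9.81 = 4649.9 N; in level flight L = W.
q = ½ρv² = ½ × 0.909 × 25.6² = 297.9 Pa.
Required CL = L/(qS) = 4649.9/(297.9·15) = 1.041.
CD = 0.0168 + 0.0228 × 1.041² = 0.0415.
D = q·S·CD = 297.9 × 15 × 0.0415 = 185.4 N

D = 185 N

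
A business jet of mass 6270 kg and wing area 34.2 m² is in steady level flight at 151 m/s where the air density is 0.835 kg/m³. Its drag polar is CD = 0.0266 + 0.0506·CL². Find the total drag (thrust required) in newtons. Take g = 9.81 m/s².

D = 9250 N

Level flight ⇒ L = W = m·g = 6270 × 9.81 = 61509 N.
Dynamic pressure q = 0.5 × 0.835 × 151² = 9519 Pa.
CL = 2W/(ρv²S) = 2×61509/(0.835×151²×34.2) = 0.1889.
CD = 0.0266 + 0.0506 × 0.1889² = 0.02841.
D = q·S·CD = 9519 × 34.2 × 0.02841 = 9248 N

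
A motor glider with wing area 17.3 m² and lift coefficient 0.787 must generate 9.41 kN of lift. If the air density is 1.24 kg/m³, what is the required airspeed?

v = 33.4 m/s

L = ½ρv²S·CL ⇒ v = √(2L/(ρ·S·CL))
v = √(2 × 9410 / (1.24 × 17.3 × 0.787)) = √1115 = 33.4 m/s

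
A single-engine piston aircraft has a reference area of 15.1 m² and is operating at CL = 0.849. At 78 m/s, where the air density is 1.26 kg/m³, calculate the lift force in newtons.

L = ½ρv²S·CL = ½ × 1.26 × 78² × 15.1 × 0.849 = 49100 N ≈ 49.1 kN

L = 49100 N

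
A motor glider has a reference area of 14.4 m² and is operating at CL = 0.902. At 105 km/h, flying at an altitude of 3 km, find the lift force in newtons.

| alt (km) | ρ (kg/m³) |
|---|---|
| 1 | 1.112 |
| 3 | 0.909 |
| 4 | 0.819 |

L = 5020 N

At 3 km, from the table: ρ = 0.909 kg/m³.
Convert speed: v = 105 km/h ÷ 3.6 = 29.17 m/s.
L = ½ρv²S·CL = ½ × 0.909 × 29.17² × 14.4 × 0.902 = 5020 N ≈ 5.02 kN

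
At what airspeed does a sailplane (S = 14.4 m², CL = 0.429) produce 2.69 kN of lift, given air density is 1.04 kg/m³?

v = 28.9 m/s

L = ½ρv²S·CL ⇒ v = √(2L/(ρ·S·CL))
v = √(2 × 2690 / (1.04 × 14.4 × 0.429)) = √837.4 = 28.9 m/s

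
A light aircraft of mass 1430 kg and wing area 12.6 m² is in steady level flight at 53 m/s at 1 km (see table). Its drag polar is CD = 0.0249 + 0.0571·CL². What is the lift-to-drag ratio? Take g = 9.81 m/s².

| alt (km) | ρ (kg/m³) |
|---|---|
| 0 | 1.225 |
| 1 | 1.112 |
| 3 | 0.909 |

At 1 km, from the table: ρ = 1.112 kg/m³.
Level flight ⇒ L = W = m·g = 1430 × 9.81 = 14028 N.
Dynamic pressure q = 0.5 × 1.112 × 53² = 1562 Pa.
CL = 2W/(ρv²S) = 2×14028/(1.112×53²×12.6) = 0.7129.
CD = 0.0249 + 0.0571 × 0.7129² = 0.05392.
L/D = CL/CD = 0.7129 / 0.05392 = 13.2

L/D = 13.2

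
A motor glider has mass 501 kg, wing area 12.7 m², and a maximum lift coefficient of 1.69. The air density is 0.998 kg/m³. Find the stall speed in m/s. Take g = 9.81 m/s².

V_stall = 21.4 m/s

Stall occurs when L = W at CL,max. W = mg = 501 × 9.81 = 4915 N.
From L = ½ρV²S·CL,max = W: V_stall = √(2W/(ρSCL,max)) = √(2·4915/(0.998·12.7·1.69))
V_stall = √458.9 = 21.4 m/s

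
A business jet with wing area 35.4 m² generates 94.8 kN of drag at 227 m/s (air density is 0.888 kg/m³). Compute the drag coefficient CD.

CD = 0.117

From D = ½ρv²S·CD, rearranging gives CD = 2D/(ρv²S).
CD = 2 × 94800 / (0.888 × 227² × 35.4) = 0.117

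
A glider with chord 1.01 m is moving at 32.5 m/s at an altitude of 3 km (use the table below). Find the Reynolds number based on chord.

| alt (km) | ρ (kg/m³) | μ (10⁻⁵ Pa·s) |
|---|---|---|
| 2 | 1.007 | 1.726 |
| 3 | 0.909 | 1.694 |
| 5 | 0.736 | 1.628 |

At 3 km, from the table: ρ = 0.909 kg/m³, μ = 1.694×10⁻⁵ Pa·s.
Re = ρ·v·c/μ = 0.909 × 32.5 × 1.01 / (1.694×10⁻⁵) = 1.76×10^6

Re = 1.76×10^6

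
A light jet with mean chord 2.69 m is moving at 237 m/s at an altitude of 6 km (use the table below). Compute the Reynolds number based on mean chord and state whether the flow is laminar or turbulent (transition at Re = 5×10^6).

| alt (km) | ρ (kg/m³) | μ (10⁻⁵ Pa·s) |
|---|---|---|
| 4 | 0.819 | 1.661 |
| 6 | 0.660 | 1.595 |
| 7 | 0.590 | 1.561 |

Re = 2.64×10^7 (turbulent)

At 6 km, from the table: ρ = 0.660 kg/m³, μ = 1.595×10⁻⁵ Pa·s.
Re = ρ·v·c/μ = 0.66 × 237 × 2.69 / (1.595×10⁻⁵) = 2.64×10^7
Since 2.64×10^7 > 5×10^6, the flow is turbulent.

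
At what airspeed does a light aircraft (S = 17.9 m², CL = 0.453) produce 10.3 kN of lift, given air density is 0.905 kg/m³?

v = 53 m/s

L = ½ρv²S·CL ⇒ v = √(2L/(ρ·S·CL))
v = √(2 × 10300 / (0.905 × 17.9 × 0.453)) = √2807 = 53 m/s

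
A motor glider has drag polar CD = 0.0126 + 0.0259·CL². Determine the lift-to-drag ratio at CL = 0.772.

CD = 0.0126 + 0.0259 × 0.772² = 0.02804
L/D = CL/CD = 0.772 / 0.02804 = 27.5

L/D = 27.5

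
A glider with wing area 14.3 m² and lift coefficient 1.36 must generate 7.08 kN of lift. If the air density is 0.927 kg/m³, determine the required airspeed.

v = 28 m/s

L = ½ρv²S·CL ⇒ v = √(2L/(ρ·S·CL))
v = √(2 × 7080 / (0.927 × 14.3 × 1.36)) = √785.4 = 28 m/s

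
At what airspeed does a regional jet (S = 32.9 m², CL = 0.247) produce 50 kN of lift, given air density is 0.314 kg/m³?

v = 198 m/s

L = ½ρv²S·CL ⇒ v = √(2L/(ρ·S·CL))
v = √(2 × 50000 / (0.314 × 32.9 × 0.247)) = √39190 = 198 m/s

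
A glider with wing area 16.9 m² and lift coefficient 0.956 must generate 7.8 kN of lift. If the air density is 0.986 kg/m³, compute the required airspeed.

v = 31.3 m/s

L = ½ρv²S·CL ⇒ v = √(2L/(ρ·S·CL))
v = √(2 × 7800 / (0.986 × 16.9 × 0.956)) = √979.3 = 31.3 m/s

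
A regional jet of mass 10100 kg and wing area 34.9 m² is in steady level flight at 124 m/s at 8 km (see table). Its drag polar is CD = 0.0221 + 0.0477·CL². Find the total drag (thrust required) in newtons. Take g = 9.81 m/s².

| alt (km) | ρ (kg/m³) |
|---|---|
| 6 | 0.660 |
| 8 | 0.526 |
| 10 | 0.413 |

D = 6440 N

At 8 km, from the table: ρ = 0.526 kg/m³.
In steady level flight, lift balances weight: W = mg = 10100 × 9.81 = 99081 N.
q = ½ρv² = ½ × 0.526 × 124² = 4044 Pa.
CL = 2W/(ρv²S) = 2×99081/(0.526×124²×34.9) = 0.702.
CD = 0.0221 + 0.0477 × 0.702² = 0.04561.
D = q·S·CD = 4044 × 34.9 × 0.04561 = 6437 N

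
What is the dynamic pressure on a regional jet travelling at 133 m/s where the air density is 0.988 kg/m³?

q = ½ρv² = ½ × 0.988 × 133² = 8740 Pa

q = 8740 Pa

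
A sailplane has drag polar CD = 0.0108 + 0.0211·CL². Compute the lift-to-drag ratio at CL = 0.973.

CD = 0.0108 + 0.0211 × 0.973² = 0.03078
L/D = CL/CD = 0.973 / 0.03078 = 31.6

L/D = 31.6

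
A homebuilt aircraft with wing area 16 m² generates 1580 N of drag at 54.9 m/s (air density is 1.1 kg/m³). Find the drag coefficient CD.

CD = 0.0596

From D = ½ρv²S·CD, rearranging gives CD = 2D/(ρv²S).
CD = 2 × 1580 / (1.1 × 54.9² × 16) = 0.0596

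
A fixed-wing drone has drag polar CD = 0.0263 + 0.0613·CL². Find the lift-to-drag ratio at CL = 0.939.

L/D = 11.7

CD = 0.0263 + 0.0613 × 0.939² = 0.08035
L/D = CL/CD = 0.939 / 0.08035 = 11.7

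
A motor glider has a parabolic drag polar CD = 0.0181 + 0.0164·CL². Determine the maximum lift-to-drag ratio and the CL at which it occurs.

For CD = CD0 + K·CL², (L/D)max occurs at CL* = √(CD0/K) and equals 1/(2√(K·CD0)).
(L/D)max = 1/(2√(0.0164 × 0.0181)) = 1/(2 × 0.01723) = 29
CL* = √(0.0181/0.0164) = 1.05

(L/D)max = 29, at CL = 1.05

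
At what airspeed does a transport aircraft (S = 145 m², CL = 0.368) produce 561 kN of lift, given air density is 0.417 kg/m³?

v = 225 m/s

L = ½ρv²S·CL ⇒ v = √(2L/(ρ·S·CL))
v = √(2 × 5.61×10^5 / (0.417 × 145 × 0.368)) = √50420 = 225 m/s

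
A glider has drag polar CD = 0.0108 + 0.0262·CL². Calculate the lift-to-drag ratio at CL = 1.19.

CD = 0.0108 + 0.0262 × 1.19² = 0.0479
L/D = CL/CD = 1.19 / 0.0479 = 24.8

L/D = 24.8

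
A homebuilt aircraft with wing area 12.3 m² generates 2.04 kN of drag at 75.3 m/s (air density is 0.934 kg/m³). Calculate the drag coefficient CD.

CD = 0.0626

From D = ½ρv²S·CD, rearranging gives CD = 2D/(ρv²S).
CD = 2 × 2040 / (0.934 × 75.3² × 12.3) = 0.0626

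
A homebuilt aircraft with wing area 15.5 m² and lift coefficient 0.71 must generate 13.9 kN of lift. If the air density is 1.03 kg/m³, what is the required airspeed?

L = ½ρv²S·CL ⇒ v = √(2L/(ρ·S·CL))
v = √(2 × 13900 / (1.03 × 15.5 × 0.71)) = √2453 = 49.5 m/s

v = 49.5 m/s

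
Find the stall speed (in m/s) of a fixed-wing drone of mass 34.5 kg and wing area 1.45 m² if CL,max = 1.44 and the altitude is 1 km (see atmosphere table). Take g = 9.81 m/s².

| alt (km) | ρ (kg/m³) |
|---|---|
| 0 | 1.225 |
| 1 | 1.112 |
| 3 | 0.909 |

V_stall = 17.1 m/s

At 1 km, from the table: ρ = 1.112 kg/m³.
At stall, lift equals weight: L = W = m·g = 34.5 × 9.81 = 338.4 N.
From L = ½ρV²S·CL,max = W: V_stall = √(2W/(ρSCL,max)) = √(2·338.4/(1.112·1.45·1.44))
V_stall = √291.5 = 17.1 m/s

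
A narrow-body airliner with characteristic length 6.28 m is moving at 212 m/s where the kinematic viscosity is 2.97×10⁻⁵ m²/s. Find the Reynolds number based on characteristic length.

Re = v·c/ν = 212 × 6.28 / (2.97×10⁻⁵) = 4.48×10^7

Re = 4.48×10^7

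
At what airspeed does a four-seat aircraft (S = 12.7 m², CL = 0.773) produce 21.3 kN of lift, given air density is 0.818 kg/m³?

L = ½ρv²S·CL ⇒ v = √(2L/(ρ·S·CL))
v = √(2 × 21300 / (0.818 × 12.7 × 0.773)) = √5305 = 72.8 m/s

v = 72.8 m/s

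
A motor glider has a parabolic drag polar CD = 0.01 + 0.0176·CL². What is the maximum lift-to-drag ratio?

(L/D)max = 37.7

For CD = CD0 + K·CL², (L/D)max occurs at CL* = √(CD0/K) and equals 1/(2√(K·CD0)).
(L/D)max = 1/(2√(0.0176 × 0.01)) = 1/(2 × 0.01327) = 37.7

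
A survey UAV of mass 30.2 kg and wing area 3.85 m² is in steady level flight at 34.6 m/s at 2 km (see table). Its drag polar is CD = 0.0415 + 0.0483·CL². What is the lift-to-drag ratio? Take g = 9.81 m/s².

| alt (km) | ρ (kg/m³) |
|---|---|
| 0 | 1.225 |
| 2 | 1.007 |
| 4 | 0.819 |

At 2 km, from the table: ρ = 1.007 kg/m³.
In steady level flight, lift balances weight: W = mg = 30.2 × 9.81 = 296.26 N.
Dynamic pressure q = 0.5 × 1.007 × 34.6² = 602.8 Pa.
Required CL = L/(qS) = 296.26/(602.8·3.85) = 0.1277.
CD = 0.0415 + 0.0483 × 0.1277² = 0.04229.
L/D = CL/CD = 0.1277 / 0.04229 = 3.02

L/D = 3.02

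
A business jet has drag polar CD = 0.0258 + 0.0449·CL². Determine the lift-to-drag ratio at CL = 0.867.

CD = 0.0258 + 0.0449 × 0.867² = 0.05955
L/D = CL/CD = 0.867 / 0.05955 = 14.6

L/D = 14.6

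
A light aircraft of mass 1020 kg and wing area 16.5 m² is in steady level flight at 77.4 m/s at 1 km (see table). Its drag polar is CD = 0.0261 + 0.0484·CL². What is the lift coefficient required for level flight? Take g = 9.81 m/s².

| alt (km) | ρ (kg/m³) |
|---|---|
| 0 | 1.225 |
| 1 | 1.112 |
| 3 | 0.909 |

At 1 km, from the table: ρ = 1.112 kg/m³.
In steady level flight, lift balances weight: W = mg = 1020 × 9.81 = 10006 N.
q = ½ρv² = ½ × 1.112 × 77.4² = 3331 Pa.
Required CL = L/(qS) = 10006/(3331·16.5) = 0.1821.

CL = 0.182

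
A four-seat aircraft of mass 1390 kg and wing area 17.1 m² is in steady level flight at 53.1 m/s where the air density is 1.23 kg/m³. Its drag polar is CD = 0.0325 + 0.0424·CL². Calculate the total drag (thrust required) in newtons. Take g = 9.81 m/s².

Weight W = mg = 1390 × 9.81 = 13636 N; in level flight L = W.
q = ½ρv² = ½ × 1.23 × 53.1² = 1734 Pa.
Required CL = L/(qS) = 13636/(1734·17.1) = 0.4599.
CD = 0.0325 + 0.0424 × 0.4599² = 0.04147.
D = q·S·CD = 1734 × 17.1 × 0.04147 = 1230 N

D = 1230 N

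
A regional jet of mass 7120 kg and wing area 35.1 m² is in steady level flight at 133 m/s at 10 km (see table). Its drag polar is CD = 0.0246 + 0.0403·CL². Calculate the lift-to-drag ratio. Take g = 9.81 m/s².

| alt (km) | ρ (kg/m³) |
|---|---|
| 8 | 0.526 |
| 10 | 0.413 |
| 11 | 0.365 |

At 10 km, from the table: ρ = 0.413 kg/m³.
Level flight ⇒ L = W = m·g = 7120 × 9.81 = 69847 N.
q = ½ρv² = ½ × 0.413 × 133² = 3653 Pa.
CL = W/(q·S) = 69847 / (3653 × 35.1) = 0.5448.
CD = 0.0246 + 0.0403 × 0.5448² = 0.03656.
L/D = CL/CD = 0.5448 / 0.03656 = 14.9

L/D = 14.9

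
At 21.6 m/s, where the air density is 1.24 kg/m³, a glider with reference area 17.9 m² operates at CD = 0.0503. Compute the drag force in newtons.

D = 260 N

Dynamic pressure q = ½ρv² = ½ × 1.24 × 21.6² = 289.3 Pa.
D = q·S·CD = 289.3 × 17.9 × 0.0503 = 260 N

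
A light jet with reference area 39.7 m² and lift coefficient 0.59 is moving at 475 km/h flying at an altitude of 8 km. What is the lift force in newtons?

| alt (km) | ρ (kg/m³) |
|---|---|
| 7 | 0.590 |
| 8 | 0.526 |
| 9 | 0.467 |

At 8 km, from the table: ρ = 0.526 kg/m³.
Convert speed: v = 475 km/h ÷ 3.6 = 131.9 m/s.
Dynamic pressure q = ½ρv² = ½ × 0.526 × 131.9² = 4579 Pa.
L = q·S·CL = 4579 × 39.7 × 0.59 = 1.07×10^5 N ≈ 107 kN

L = 1.07×10^5 N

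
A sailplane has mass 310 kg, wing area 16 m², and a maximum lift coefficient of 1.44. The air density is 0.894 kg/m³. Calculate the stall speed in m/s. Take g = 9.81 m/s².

At stall, lift equals weight: L = W = m·g = 310 × 9.81 = 3041 N.
V_stall = √(2W/(ρ·S·CL,max)) = √(2 × 3041 / (0.894 × 16 × 1.44))
V_stall = √295.3 = 17.2 m/s

V_stall = 17.2 m/s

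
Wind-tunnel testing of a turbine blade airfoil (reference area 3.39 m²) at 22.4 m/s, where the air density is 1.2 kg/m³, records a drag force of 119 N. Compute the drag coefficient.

From D = ½ρv²S·CD, rearranging gives CD = 2D/(ρv²S).
CD = 2 × 119 / (1.2 × 22.4² × 3.39) = 0.117

CD = 0.117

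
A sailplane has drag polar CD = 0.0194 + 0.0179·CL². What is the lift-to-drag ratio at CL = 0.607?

L/D = 23.4

CD = 0.0194 + 0.0179 × 0.607² = 0.026
L/D = CL/CD = 0.607 / 0.026 = 23.4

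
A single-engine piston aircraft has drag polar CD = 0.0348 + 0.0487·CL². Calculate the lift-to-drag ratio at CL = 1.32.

CD = 0.0348 + 0.0487 × 1.32² = 0.1197
L/D = CL/CD = 1.32 / 0.1197 = 11

L/D = 11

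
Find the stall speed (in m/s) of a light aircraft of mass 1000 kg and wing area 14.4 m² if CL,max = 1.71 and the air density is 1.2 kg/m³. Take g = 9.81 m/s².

V_stall = 25.8 m/s

At stall, lift equals weight: L = W = m·g = 1000 × 9.81 = 9810 N.
From L = ½ρV²S·CL,max = W: V_stall = √(2W/(ρSCL,max)) = √(2·9810/(1.2·14.4·1.71))
V_stall = √664 = 25.8 m/s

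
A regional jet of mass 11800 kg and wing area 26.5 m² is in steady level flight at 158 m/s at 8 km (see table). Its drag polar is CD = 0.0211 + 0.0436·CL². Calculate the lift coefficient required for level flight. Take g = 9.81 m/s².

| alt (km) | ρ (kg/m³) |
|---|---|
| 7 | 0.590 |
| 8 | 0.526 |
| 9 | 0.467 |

CL = 0.665

At 8 km, from the table: ρ = 0.526 kg/m³.
In steady level flight, lift balances weight: W = mg = 11800 × 9.81 = 1.1576×10^5 N.
Dynamic pressure q = 0.5 × 0.526 × 158² = 6566 Pa.
Required CL = L/(qS) = 1.1576×10^5/(6566·26.5) = 0.6653.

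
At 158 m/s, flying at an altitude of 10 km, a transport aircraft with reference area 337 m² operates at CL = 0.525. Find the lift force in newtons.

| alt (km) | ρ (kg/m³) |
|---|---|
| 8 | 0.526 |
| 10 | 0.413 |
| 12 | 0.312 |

L = 9.12×10^5 N

At 10 km, from the table: ρ = 0.413 kg/m³.
L = ½ρv²S·CL = ½ × 0.413 × 158² × 337 × 0.525 = 9.12×10^5 N ≈ 912 kN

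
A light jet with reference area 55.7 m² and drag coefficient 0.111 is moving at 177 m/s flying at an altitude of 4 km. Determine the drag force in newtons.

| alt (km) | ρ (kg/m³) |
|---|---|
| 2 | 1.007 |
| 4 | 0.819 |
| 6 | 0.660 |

At 4 km, from the table: ρ = 0.819 kg/m³.
D = ½ρv²S·CD = ½ × 0.819 × 177² × 55.7 × 0.111 = 79300 N ≈ 79.3 kN

D = 79300 N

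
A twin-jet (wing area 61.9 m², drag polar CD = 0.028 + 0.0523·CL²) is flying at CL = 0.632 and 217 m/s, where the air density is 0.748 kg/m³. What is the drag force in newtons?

CD = 0.028 + 0.0523 × 0.632² = 0.04889
D = ½ρv²S·CD = ½ × 0.748 × 217² × 61.9 × 0.04889 = 53300 N

D = 53300 N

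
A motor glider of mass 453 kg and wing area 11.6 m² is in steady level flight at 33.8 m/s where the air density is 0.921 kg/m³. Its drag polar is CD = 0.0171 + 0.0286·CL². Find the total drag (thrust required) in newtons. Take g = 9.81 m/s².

In steady level flight, lift balances weight: W = mg = 453 × 9.81 = 4443.9 N.
q = ½ρv² = ½ × 0.921 × 33.8² = 526.1 Pa.
Required CL = L/(qS) = 4443.9/(526.1·11.6) = 0.7282.
CD = 0.0171 + 0.0286 × 0.7282² = 0.03227.
D = q·S·CD = 526.1 × 11.6 × 0.03227 = 196.9 N

D = 197 N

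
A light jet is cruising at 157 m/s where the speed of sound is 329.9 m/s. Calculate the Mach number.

M = 0.476

M = v/a = 157 / 329.9 = 0.476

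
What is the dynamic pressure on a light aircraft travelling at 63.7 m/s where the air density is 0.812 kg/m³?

q = ½ρv² = ½ × 0.812 × 63.7² = 1650 Pa

q = 1650 Pa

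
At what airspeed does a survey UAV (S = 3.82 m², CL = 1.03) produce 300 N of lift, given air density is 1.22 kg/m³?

v = 11.2 m/s

L = ½ρv²S·CL ⇒ v = √(2L/(ρ·S·CL))
v = √(2 × 300 / (1.22 × 3.82 × 1.03)) = √125 = 11.2 m/s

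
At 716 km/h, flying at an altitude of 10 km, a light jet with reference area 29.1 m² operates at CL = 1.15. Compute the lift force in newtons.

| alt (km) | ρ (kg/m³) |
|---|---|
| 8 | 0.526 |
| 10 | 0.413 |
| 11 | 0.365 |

At 10 km, from the table: ρ = 0.413 kg/m³.
Convert speed: v = 716 km/h ÷ 3.6 = 198.9 m/s.
L = ½ρv²S·CL = ½ × 0.413 × 198.9² × 29.1 × 1.15 = 2.73×10^5 N ≈ 273 kN

L = 2.73×10^5 N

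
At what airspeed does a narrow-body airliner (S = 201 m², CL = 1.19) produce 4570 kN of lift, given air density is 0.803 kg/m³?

L = ½ρv²S·CL ⇒ v = √(2L/(ρ·S·CL))
v = √(2 × 4.57×10^6 / (0.803 × 201 × 1.19)) = √47590 = 218 m/s

v = 218 m/s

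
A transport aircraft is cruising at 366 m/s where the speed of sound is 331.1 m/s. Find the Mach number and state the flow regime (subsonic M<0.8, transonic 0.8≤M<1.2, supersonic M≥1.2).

M = 1.11 (transonic)

M = v/a = 366 / 331.1 = 1.11
M = 1.11 → transonic.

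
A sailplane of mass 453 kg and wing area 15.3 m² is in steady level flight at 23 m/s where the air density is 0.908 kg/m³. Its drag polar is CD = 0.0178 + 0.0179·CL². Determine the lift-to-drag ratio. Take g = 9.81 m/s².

L/D = 27.5

Level flight ⇒ L = W = m·g = 453 × 9.81 = 4443.9 N.
Dynamic pressure q = 0.5 × 0.908 × 23² = 240.2 Pa.
Required CL = L/(qS) = 4443.9/(240.2·15.3) = 1.209.
CD = 0.0178 + 0.0179 × 1.209² = 0.04398.
L/D = CL/CD = 1.209 / 0.04398 = 27.5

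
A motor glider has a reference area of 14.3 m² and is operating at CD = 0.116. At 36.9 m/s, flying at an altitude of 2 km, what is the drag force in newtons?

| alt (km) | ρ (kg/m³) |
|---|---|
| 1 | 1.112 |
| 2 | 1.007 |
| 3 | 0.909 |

At 2 km, from the table: ρ = 1.007 kg/m³.
D = ½ρv²S·CD = ½ × 1.007 × 36.9² × 14.3 × 0.116 = 1140 N

D = 1140 N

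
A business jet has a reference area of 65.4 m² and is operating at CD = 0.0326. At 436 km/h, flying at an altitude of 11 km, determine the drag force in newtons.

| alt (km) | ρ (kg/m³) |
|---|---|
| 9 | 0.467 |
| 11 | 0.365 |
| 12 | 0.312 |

At 11 km, from the table: ρ = 0.365 kg/m³.
Convert speed: v = 436 km/h ÷ 3.6 = 121.1 m/s.
D = ½ρv²S·CD = ½ × 0.365 × 121.1² × 65.4 × 0.0326 = 5710 N ≈ 5.71 kN

D = 5710 N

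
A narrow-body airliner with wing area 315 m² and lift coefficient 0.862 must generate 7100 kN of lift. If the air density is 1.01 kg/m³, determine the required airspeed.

v = 228 m/s

L = ½ρv²S·CL ⇒ v = √(2L/(ρ·S·CL))
v = √(2 × 7.1×10^6 / (1.01 × 315 × 0.862)) = √51780 = 228 m/s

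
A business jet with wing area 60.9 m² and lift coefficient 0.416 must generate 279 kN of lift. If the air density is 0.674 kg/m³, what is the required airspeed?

L = ½ρv²S·CL ⇒ v = √(2L/(ρ·S·CL))
v = √(2 × 2.79×10^5 / (0.674 × 60.9 × 0.416)) = √32680 = 181 m/s

v = 181 m/s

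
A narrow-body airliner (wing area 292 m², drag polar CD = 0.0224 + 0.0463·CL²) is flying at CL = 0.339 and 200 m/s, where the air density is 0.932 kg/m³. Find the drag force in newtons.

CD = 0.0224 + 0.0463 × 0.339² = 0.02772
D = ½ρv²S·CD = ½ × 0.932 × 200² × 292 × 0.02772 = 1.51×10^5 N

D = 1.51×10^5 N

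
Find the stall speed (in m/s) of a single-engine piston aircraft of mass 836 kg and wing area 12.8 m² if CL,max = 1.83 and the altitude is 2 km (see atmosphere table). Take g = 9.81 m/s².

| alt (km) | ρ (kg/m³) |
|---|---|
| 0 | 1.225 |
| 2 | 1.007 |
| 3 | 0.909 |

V_stall = 26.4 m/s

At 2 km, from the table: ρ = 1.007 kg/m³.
At stall, lift equals weight: L = W = m·g = 836 × 9.81 = 8201 N.
From L = ½ρV²S·CL,max = W: V_stall = √(2W/(ρSCL,max)) = √(2·8201/(1.007·12.8·1.83))
V_stall = √695.4 = 26.4 m/s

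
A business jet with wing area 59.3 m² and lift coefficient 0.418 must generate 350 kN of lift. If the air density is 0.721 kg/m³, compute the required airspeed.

v = 198 m/s

L = ½ρv²S·CL ⇒ v = √(2L/(ρ·S·CL))
v = √(2 × 3.5×10^5 / (0.721 × 59.3 × 0.418)) = √39170 = 198 m/s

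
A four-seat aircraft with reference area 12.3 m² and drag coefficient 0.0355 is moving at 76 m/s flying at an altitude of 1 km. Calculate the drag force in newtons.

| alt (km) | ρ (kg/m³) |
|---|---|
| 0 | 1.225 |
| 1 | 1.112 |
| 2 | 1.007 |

D = 1400 N

At 1 km, from the table: ρ = 1.112 kg/m³.
Dynamic pressure q = ½ρv² = ½ × 1.112 × 76² = 3211 Pa.
D = q·S·CD = 3211 × 12.3 × 0.0355 = 1400 N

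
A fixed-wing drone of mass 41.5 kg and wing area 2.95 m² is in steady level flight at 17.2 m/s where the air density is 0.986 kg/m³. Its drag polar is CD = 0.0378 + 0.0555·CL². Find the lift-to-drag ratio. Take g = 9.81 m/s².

Level flight ⇒ L = W = m·g = 41.5 × 9.81 = 407.12 N.
q = ½ρv² = ½ × 0.986 × 17.2² = 145.8 Pa.
Required CL = L/(qS) = 407.12/(145.8·2.95) = 0.9462.
CD = 0.0378 + 0.0555 × 0.9462² = 0.08749.
L/D = CL/CD = 0.9462 / 0.08749 = 10.8

L/D = 10.8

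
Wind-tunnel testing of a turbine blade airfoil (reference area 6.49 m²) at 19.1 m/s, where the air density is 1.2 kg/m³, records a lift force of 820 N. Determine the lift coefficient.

From L = ½ρv²S·CL, rearranging gives CL = 2L/(ρv²S).
CL = 2 × 820 / (1.2 × 19.1² × 6.49) = 0.577

CL = 0.577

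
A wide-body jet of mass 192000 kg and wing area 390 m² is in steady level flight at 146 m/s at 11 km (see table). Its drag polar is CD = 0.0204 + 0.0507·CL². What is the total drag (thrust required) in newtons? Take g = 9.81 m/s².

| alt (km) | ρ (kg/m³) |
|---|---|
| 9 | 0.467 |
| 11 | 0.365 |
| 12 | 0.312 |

D = 1.5×10^5 N

At 11 km, from the table: ρ = 0.365 kg/m³.
Weight W = mg = 192000 × 9.81 = 1.8835×10^6 N; in level flight L = W.
q = ½ρv² = ½ × 0.365 × 146² = 3890 Pa.
CL = 2W/(ρv²S) = 2×1.8835×10^6/(0.365×146²×390) = 1.241.
CD = 0.0204 + 0.0507 × 1.241² = 0.09854.
D = q·S·CD = 3890 × 390 × 0.09854 = 1.495×10^5 N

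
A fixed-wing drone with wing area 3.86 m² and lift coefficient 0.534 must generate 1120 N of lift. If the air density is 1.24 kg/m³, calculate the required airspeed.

v = 29.6 m/s

L = ½ρv²S·CL ⇒ v = √(2L/(ρ·S·CL))
v = √(2 × 1120 / (1.24 × 3.86 × 0.534)) = √876.4 = 29.6 m/s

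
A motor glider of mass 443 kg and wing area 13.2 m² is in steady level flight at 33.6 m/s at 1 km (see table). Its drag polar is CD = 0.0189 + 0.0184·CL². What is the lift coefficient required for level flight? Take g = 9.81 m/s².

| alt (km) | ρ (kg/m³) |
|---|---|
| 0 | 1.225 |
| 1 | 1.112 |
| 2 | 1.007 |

CL = 0.524

At 1 km, from the table: ρ = 1.112 kg/m³.
In steady level flight, lift balances weight: W = mg = 443 × 9.81 = 4345.8 N.
q = ½ρv² = ½ × 1.112 × 33.6² = 627.7 Pa.
Required CL = L/(qS) = 4345.8/(627.7·13.2) = 0.5245.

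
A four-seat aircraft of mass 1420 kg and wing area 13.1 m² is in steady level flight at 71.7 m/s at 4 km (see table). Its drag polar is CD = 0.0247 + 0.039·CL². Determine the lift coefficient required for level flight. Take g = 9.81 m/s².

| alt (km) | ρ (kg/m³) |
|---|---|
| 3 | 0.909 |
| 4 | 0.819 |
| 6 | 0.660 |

At 4 km, from the table: ρ = 0.819 kg/m³.
Weight W = mg = 1420 × 9.81 = 13930 N; in level flight L = W.
q = ½ρv² = ½ × 0.819 × 71.7² = 2105 Pa.
Required CL = L/(qS) = 13930/(2105·13.1) = 0.5051.

CL = 0.505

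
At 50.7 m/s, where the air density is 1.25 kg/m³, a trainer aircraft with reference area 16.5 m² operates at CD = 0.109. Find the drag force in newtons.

Dynamic pressure q = ½ρv² = ½ × 1.25 × 50.7² = 1607 Pa.
D = q·S·CD = 1607 × 16.5 × 0.109 = 2890 N

D = 2890 N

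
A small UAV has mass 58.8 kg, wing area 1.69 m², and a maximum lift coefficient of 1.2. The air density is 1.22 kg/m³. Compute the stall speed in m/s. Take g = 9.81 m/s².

V_stall = 21.6 m/s

Stall occurs when L = W at CL,max. W = mg = 58.8 × 9.81 = 576.8 N.
From L = ½ρV²S·CL,max = W: V_stall = √(2W/(ρSCL,max)) = √(2·576.8/(1.22·1.69·1.2))
V_stall = √466.3 = 21.6 m/s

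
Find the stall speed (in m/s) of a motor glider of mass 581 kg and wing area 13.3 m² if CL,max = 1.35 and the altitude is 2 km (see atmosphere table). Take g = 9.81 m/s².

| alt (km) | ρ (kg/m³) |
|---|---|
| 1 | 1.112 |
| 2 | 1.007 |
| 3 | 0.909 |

At 2 km, from the table: ρ = 1.007 kg/m³.
Weight W = mg = 581 × 9.81 = 5700 N.
V_stall = √(2W/(ρ·S·CL,max)) = √(2 × 5700 / (1.007 × 13.3 × 1.35))
V_stall = √630.5 = 25.1 m/s

V_stall = 25.1 m/s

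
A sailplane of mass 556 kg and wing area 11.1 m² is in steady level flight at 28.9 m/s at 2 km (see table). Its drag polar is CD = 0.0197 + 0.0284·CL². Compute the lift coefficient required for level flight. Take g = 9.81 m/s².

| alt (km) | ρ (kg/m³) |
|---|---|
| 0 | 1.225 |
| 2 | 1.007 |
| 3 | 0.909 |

At 2 km, from the table: ρ = 1.007 kg/m³.
Level flight ⇒ L = W = m·g = 556 × 9.81 = 5454.4 N.
Dynamic pressure q = 0.5 × 1.007 × 28.9² = 420.5 Pa.
CL = W/(q·S) = 5454.4 / (420.5 × 11.1) = 1.168.

CL = 1.17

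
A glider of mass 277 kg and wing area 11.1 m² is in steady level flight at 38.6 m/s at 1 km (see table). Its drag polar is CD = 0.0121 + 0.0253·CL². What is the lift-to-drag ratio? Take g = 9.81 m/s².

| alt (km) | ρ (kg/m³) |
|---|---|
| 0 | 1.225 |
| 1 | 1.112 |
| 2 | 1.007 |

At 1 km, from the table: ρ = 1.112 kg/m³.
Level flight ⇒ L = W = m·g = 277 × 9.81 = 2717.4 N.
q = ½ρv² = ½ × 1.112 × 38.6² = 828.4 Pa.
CL = 2W/(ρv²S) = 2×2717.4/(1.112×38.6²×11.1) = 0.2955.
CD = 0.0121 + 0.0253 × 0.2955² = 0.01431.
L/D = CL/CD = 0.2955 / 0.01431 = 20.7

L/D = 20.7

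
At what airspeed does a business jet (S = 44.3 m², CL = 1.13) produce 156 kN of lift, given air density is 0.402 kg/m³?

v = 125 m/s

L = ½ρv²S·CL ⇒ v = √(2L/(ρ·S·CL))
v = √(2 × 1.56×10^5 / (0.402 × 44.3 × 1.13)) = √15500 = 125 m/s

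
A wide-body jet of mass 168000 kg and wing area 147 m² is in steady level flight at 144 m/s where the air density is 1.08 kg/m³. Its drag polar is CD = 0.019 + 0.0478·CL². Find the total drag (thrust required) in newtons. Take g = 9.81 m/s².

Weight W = mg = 168000 × 9.81 = 1.6481×10^6 N; in level flight L = W.
Dynamic pressure q = 0.5 × 1.08 × 144² = 11200 Pa.
Required CL = L/(qS) = 1.6481×10^6/(11200·147) = 1.001.
CD = 0.019 + 0.0478 × 1.001² = 0.06692.
D = q·S·CD = 11200 × 147 × 0.06692 = 1.102×10^5 N

D = 1.1×10^5 N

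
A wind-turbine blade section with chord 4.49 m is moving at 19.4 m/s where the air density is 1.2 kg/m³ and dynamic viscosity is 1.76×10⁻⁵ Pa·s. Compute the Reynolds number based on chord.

Re = 5.94×10^6

Re = ρ·v·c/μ = 1.2 × 19.4 × 4.49 / (1.76×10⁻⁵) = 5.94×10^6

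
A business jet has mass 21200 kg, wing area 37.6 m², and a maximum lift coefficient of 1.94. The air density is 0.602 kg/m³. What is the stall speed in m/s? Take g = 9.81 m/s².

At stall, lift equals weight: L = W = m·g = 21200 × 9.81 = 2.08×10^5 N.
From L = ½ρV²S·CL,max = W: V_stall = √(2W/(ρSCL,max)) = √(2·2.08×10^5/(0.602·37.6·1.94))
V_stall = √9472 = 97.3 m/s

V_stall = 97.3 m/s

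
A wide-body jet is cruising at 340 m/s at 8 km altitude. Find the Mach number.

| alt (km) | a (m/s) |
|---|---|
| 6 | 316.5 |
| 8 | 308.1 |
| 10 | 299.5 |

At 8 km, from the table: a = 308.1 m/s.
M = v/a = 340 / 308.1 = 1.1

M = 1.1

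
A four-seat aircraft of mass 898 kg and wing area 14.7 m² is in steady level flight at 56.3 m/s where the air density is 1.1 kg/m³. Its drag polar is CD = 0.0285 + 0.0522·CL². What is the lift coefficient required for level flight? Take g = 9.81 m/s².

CL = 0.344

Level flight ⇒ L = W = m·g = 898 × 9.81 = 8809.4 N.
q = ½ρv² = ½ × 1.1 × 56.3² = 1743 Pa.
Required CL = L/(qS) = 8809.4/(1743·14.7) = 0.3438.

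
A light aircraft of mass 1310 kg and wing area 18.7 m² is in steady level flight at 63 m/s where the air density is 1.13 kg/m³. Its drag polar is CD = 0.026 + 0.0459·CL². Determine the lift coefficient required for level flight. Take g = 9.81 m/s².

Weight W = mg = 1310 × 9.81 = 12851 N; in level flight L = W.
Dynamic pressure q = 0.5 × 1.13 × 63² = 2242 Pa.
Required CL = L/(qS) = 12851/(2242·18.7) = 0.3065.

CL = 0.306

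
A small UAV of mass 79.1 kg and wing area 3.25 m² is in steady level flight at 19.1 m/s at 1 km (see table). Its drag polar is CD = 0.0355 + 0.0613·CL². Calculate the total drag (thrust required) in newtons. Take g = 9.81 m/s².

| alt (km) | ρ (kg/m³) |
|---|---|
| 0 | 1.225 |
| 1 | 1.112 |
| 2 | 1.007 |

At 1 km, from the table: ρ = 1.112 kg/m³.
Weight W = mg = 79.1 × 9.81 = 775.97 N; in level flight L = W.
q = ½ρv² = ½ × 1.112 × 19.1² = 202.8 Pa.
CL = W/(q·S) = 775.97 / (202.8 × 3.25) = 1.177.
CD = 0.0355 + 0.0613 × 1.177² = 0.1204.
D = q·S·CD = 202.8 × 3.25 × 0.1204 = 79.39 N

D = 79.4 N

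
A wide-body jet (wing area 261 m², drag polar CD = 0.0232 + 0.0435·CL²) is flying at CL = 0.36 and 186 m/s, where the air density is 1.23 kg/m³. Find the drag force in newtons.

D = 1.6×10^5 N

CD = 0.0232 + 0.0435 × 0.36² = 0.02884
D = ½ρv²S·CD = ½ × 1.23 × 186² × 261 × 0.02884 = 1.6×10^5 N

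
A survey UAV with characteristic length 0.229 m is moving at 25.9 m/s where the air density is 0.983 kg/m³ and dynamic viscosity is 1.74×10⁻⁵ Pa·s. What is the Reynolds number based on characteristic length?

Re = 3.35×10^5

Re = ρ·v·c/μ = 0.983 × 25.9 × 0.229 / (1.74×10⁻⁵) = 3.35×10^5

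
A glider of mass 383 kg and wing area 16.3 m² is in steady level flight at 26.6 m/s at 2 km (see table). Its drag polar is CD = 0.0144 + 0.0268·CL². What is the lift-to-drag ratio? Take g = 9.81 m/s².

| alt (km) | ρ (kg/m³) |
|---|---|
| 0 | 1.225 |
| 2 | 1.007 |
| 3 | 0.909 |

At 2 km, from the table: ρ = 1.007 kg/m³.
Weight W = mg = 383 × 9.81 = 3757.2 N; in level flight L = W.
Dynamic pressure q = 0.5 × 1.007 × 26.6² = 356.3 Pa.
Required CL = L/(qS) = 3757.2/(356.3·16.3) = 0.647.
CD = 0.0144 + 0.0268 × 0.647² = 0.02562.
L/D = CL/CD = 0.647 / 0.02562 = 25.3

L/D = 25.3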